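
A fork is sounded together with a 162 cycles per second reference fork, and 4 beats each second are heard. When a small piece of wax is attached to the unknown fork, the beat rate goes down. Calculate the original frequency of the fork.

|f − 162| = 4, so the fork was at either 158 Hz or 166 Hz.
Loading a fork with wax lowers its frequency; the adjustment lowers the fork's frequency.
The beat rate fell, so the adjustment moved the fork toward 162 Hz — it must have started above the reference.

166 Hz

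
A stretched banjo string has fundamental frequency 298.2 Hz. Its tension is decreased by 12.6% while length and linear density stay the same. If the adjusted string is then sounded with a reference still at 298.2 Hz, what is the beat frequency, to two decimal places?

For a string, f ∝ √T, so the new frequency is 298.2·√0.874 = 278.7811 Hz.
f_beat = |278.7811 − 298.2| = 19.42 Hz.

19.42 Hz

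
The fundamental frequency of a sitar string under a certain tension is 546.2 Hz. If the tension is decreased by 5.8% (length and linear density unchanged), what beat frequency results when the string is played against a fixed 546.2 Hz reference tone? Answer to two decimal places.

For a string, f ∝ √T, so the new frequency is 546.2·√0.942 = 530.1236 Hz.
f_beat = |530.1236 − 546.2| = 16.08 Hz.

16.08 Hz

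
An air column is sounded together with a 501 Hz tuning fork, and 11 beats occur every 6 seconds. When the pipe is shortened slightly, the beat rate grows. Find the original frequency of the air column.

502.8333 Hz

Beat frequency = 11/6 = 1.8333 Hz.
|f − 501| = 1.8333, so the air column was at either 499.1667 Hz or 502.8333 Hz.
A shorter pipe has a higher fundamental; the adjustment raises the air column's frequency.
The beat rate rose, so the adjustment moved the air column further from 501 Hz — it was already above the reference.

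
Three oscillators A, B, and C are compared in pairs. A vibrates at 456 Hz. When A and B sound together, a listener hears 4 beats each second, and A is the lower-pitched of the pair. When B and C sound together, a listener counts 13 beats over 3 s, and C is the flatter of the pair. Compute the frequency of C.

B is above A, so f_B = 456 + 4 = 460 Hz.
B–C: Beat frequency = 13/3 = 4.3333 Hz.
C is below B, so f_C = 460 − 4.3333 = 455.6667 Hz.

455.6667 Hz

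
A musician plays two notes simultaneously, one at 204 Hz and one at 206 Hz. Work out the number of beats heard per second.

2 Hz

Beats arise from superposition of two nearby frequencies; the beat rate is |f₁ − f₂|.
|204 − 206| = 2 Hz.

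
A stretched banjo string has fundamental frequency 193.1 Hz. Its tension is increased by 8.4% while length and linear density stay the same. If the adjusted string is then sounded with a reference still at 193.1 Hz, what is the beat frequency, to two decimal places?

7.95 Hz

For a string, f ∝ √T, so the new frequency is 193.1·√1.084 = 201.0467 Hz.
f_beat = |201.0467 − 193.1| = 7.95 Hz.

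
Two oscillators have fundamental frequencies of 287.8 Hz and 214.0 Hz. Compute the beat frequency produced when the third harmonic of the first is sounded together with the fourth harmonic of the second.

Third harmonic of the first: 3·287.8 = 863.4 Hz.
Fourth harmonic of the second: 4·214.0 = 856.0 Hz.
f_beat = |863.4 − 856.0| = 7.4 Hz.

7.4 Hz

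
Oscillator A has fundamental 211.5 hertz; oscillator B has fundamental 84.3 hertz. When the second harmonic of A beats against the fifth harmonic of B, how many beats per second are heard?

1.5 Hz

Second harmonic of the first: 2·211.5 = 423.0 Hz.
Fifth harmonic of the second: 5·84.3 = 421.5 Hz.
f_beat = |423.0 − 421.5| = 1.5 Hz.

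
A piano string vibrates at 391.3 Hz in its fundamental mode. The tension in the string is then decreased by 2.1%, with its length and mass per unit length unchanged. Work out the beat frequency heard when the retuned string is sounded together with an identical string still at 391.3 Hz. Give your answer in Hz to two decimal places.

For a string, f ∝ √T, so the new frequency is 391.3·√0.979 = 387.1696 Hz.
f_beat = |387.1696 − 391.3| = 4.13 Hz.

4.13 Hz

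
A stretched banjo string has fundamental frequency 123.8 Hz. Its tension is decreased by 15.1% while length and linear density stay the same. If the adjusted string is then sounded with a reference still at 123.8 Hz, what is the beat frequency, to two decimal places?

9.73 Hz

For a string, f ∝ √T, so the new frequency is 123.8·√0.849 = 114.0708 Hz.
f_beat = |114.0708 − 123.8| = 9.73 Hz.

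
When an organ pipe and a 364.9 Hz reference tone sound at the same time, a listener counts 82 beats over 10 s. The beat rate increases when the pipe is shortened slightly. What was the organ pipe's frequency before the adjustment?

Beat frequency = 82/10 = 8.2 Hz.
|f − 364.9| = 8.2, so the organ pipe was at either 356.7 Hz or 373.1 Hz.
A shorter pipe has a higher fundamental; the adjustment raises the organ pipe's frequency.
The beat rate rose, so the adjustment moved the organ pipe further from 364.9 Hz — it was already above the reference.

373.1 Hz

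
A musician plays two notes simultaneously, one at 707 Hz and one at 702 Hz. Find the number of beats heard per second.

f_beat = |f₁ − f₂|.
|707 − 702| = 5 Hz.

5 Hz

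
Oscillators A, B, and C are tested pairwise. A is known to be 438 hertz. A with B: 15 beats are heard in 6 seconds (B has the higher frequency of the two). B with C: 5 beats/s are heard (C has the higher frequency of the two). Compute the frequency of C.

A–B: Beat frequency = 15/6 = 2.5 Hz.
B is above A, so f_B = 438 + 2.5 = 440.5 Hz.
C is above B, so f_C = 440.5 + 5 = 445.5 Hz.

445.5 Hz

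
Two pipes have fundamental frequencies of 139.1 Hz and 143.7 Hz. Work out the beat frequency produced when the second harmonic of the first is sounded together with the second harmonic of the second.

Second harmonic of the first: 2·139.1 = 278.2 Hz.
Second harmonic of the second: 2·143.7 = 287.4 Hz.
f_beat = |278.2 − 287.4| = 9.2 Hz.

9.2 Hz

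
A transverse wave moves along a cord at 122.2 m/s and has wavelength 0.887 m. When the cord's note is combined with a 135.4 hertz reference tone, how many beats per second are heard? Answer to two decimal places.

Source frequency f = v/λ = 122.2/0.887 = 137.7678 Hz.
f_beat = |137.7678 − 135.4| = 2.37 Hz.

2.37 Hz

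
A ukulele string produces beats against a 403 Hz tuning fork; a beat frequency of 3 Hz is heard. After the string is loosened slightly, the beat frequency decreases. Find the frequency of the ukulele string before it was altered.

|f − 403| = 3, so the ukulele string was at either 400 Hz or 406 Hz.
Reducing tension lowers a string's frequency; the adjustment lowers the ukulele string's frequency.
The beat rate fell, so the adjustment moved the ukulele string toward 403 Hz — it must have started above the reference.

406 Hz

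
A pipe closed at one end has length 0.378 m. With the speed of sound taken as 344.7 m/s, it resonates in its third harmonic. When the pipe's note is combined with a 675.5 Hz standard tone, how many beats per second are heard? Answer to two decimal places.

8.43 Hz

Closed pipe (odd harmonics): f_n = n·v/(4L) = 3·344.7/(4·0.378) = 683.9286 Hz.
f_beat = |683.9286 − 675.5| = 8.43 Hz.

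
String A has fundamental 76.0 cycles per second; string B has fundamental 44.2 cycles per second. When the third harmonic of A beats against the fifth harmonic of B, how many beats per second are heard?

Third harmonic of the first: 3·76.0 = 228.0 Hz.
Fifth harmonic of the second: 5·44.2 = 221.0 Hz.
f_beat = |228.0 − 221.0| = 7.0 Hz.

7.0 Hz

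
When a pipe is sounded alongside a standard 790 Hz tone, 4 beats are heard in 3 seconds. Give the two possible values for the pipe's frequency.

Beat frequency = 4/3 = 1.3333 Hz.
|f − 790| = 1.3333, so f = 790 ± 1.3333.

788.6667 Hz or 791.3333 Hz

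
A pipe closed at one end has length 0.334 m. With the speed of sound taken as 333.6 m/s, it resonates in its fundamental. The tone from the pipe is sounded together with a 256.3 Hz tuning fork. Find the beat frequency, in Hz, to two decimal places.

6.60 Hz

Closed pipe (odd harmonics): f_n = n·v/(4L) = 1·333.6/(4·0.334) = 249.7006 Hz.
f_beat = |249.7006 − 256.3| = 6.60 Hz.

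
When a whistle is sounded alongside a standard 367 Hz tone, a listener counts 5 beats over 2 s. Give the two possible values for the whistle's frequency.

364.5 Hz or 369.5 Hz

Beat frequency = 5/2 = 2.5 Hz.
|f − 367| = 2.5, so f = 367 ± 2.5.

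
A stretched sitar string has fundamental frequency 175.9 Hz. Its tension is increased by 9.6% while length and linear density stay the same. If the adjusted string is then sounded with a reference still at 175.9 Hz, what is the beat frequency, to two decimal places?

8.25 Hz

For a string, f ∝ √T, so the new frequency is 175.9·√1.096 = 184.1497 Hz.
f_beat = |184.1497 − 175.9| = 8.25 Hz.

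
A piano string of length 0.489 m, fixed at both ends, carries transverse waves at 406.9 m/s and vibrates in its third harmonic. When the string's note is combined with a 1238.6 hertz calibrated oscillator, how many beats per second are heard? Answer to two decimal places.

9.56 Hz

For a string fixed at both ends, f_n = n·v/(2L) = 3·406.9/(2·0.489) = 1248.1595 Hz.
f_beat = |1248.1595 − 1238.6| = 9.56 Hz.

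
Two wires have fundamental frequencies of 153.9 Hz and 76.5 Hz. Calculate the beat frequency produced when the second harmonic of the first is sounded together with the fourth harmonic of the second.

1.8 Hz

Second harmonic of the first: 2·153.9 = 307.8 Hz.
Fourth harmonic of the second: 4·76.5 = 306.0 Hz.
f_beat = |307.8 − 306.0| = 1.8 Hz.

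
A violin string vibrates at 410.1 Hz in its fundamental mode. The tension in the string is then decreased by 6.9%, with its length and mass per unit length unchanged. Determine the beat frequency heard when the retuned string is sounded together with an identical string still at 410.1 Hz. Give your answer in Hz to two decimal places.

For a string, f ∝ √T, so the new frequency is 410.1·√0.931 = 395.6987 Hz.
f_beat = |395.6987 − 410.1| = 14.40 Hz.

14.40 Hz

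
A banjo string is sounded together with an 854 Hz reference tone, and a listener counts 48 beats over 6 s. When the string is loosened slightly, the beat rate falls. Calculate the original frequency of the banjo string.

862 Hz

Beat frequency = 48/6 = 8 Hz.
|f − 854| = 8, so the banjo string was at either 846 Hz or 862 Hz.
Reducing tension lowers a string's frequency; the adjustment lowers the banjo string's frequency.
The beat rate fell, so the adjustment moved the banjo string toward 854 Hz — it must have started above the reference.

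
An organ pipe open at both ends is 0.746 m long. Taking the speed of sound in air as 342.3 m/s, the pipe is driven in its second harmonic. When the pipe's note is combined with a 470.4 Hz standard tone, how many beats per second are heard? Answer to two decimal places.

11.55 Hz

Open pipe: f_n = n·v/(2L) = 2·342.3/(2·0.746) = 458.8472 Hz.
f_beat = |458.8472 − 470.4| = 11.55 Hz.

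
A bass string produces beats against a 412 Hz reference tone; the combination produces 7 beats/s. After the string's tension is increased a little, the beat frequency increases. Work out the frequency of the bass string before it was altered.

419 Hz

|f − 412| = 7, so the bass string was at either 405 Hz or 419 Hz.
Higher tension means higher frequency; the adjustment raises the bass string's frequency.
The beat rate rose, so the adjustment moved the bass string further from 412 Hz — it was already above the reference.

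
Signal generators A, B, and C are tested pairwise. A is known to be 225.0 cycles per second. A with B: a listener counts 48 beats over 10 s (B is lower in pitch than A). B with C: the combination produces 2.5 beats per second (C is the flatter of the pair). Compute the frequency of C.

217.7 Hz

A–B: Beat frequency = 48/10 = 4.8 Hz.
B is below A, so f_B = 225.0 − 4.8 = 220.2 Hz.
C is below B, so f_C = 220.2 − 2.5 = 217.7 Hz.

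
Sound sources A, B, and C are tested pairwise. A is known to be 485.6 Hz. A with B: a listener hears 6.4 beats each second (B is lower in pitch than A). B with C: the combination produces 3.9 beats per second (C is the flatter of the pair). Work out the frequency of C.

475.3 Hz

B is below A, so f_B = 485.6 − 6.4 = 479.2 Hz.
C is below B, so f_C = 479.2 − 3.9 = 475.3 Hz.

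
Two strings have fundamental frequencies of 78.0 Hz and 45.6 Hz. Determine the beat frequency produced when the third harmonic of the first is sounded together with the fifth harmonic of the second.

Third harmonic of the first: 3·78.0 = 234.0 Hz.
Fifth harmonic of the second: 5·45.6 = 228.0 Hz.
f_beat = |234.0 − 228.0| = 6.0 Hz.

6.0 Hz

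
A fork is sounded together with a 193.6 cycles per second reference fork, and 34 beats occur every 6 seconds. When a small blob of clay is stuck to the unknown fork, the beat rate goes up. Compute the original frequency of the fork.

Beat frequency = 34/6 = 5.6667 Hz.
|f − 193.6| = 5.6667, so the fork was at either 187.9333 Hz or 199.2667 Hz.
Adding mass to a fork lowers its frequency; the adjustment lowers the fork's frequency.
The beat rate rose, so the adjustment moved the fork further from 193.6 Hz — it was already below the reference.

187.9333 Hz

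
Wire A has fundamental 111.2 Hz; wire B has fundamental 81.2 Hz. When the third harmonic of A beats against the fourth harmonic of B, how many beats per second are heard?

Third harmonic of the first: 3·111.2 = 333.6 Hz.
Fourth harmonic of the second: 4·81.2 = 324.8 Hz.
f_beat = |333.6 − 324.8| = 8.8 Hz.

8.8 Hz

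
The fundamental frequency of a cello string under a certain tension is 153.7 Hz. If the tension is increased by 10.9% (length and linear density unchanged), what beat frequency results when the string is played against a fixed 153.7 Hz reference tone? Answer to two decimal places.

For a string, f ∝ √T, so the new frequency is 153.7·√1.109 = 161.8600 Hz.
f_beat = |161.8600 − 153.7| = 8.16 Hz.

8.16 Hz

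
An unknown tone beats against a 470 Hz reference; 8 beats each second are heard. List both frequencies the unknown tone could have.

|f − 470| = 8, so f = 470 ± 8.

462 Hz or 478 Hz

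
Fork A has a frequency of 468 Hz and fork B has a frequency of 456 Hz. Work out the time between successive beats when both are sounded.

f_beat = |468 − 456| = 12 Hz.
Beat period T = 1 / f_beat = 1 / 12 s.

0.083 s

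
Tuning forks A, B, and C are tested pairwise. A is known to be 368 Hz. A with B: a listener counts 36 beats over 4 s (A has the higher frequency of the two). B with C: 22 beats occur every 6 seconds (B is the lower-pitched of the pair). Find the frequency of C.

362.6667 Hz

A–B: Beat frequency = 36/4 = 9 Hz.
B is below A, so f_B = 368 − 9 = 359 Hz.
B–C: Beat frequency = 22/6 = 3.6667 Hz.
C is above B, so f_C = 359 + 3.6667 = 362.6667 Hz.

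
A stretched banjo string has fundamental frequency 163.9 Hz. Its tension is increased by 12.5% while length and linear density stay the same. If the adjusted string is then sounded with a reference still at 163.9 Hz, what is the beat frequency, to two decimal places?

For a string, f ∝ √T, so the new frequency is 163.9·√1.125 = 173.8422 Hz.
f_beat = |173.8422 − 163.9| = 9.94 Hz.

9.94 Hz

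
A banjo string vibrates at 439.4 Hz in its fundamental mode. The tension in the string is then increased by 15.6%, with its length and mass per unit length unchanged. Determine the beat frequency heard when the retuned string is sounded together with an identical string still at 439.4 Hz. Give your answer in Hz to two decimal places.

For a string, f ∝ √T, so the new frequency is 439.4·√1.156 = 472.4316 Hz.
f_beat = |472.4316 − 439.4| = 33.03 Hz.

33.03 Hz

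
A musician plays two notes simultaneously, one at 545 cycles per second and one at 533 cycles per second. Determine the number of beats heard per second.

f_beat = |f₁ − f₂|.
|545 − 533| = 12 Hz.

12 Hz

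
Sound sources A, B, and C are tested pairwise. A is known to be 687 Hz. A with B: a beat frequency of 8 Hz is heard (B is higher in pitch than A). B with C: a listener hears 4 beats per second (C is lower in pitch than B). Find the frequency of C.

B is above A, so f_B = 687 + 8 = 695 Hz.
C is below B, so f_C = 695 − 4 = 691 Hz.

691 Hz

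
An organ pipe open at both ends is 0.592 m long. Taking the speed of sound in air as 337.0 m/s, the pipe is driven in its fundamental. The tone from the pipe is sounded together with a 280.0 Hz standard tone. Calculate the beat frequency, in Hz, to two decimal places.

Open pipe: f_n = n·v/(2L) = 1·337.0/(2·0.592) = 284.6284 Hz.
f_beat = |284.6284 − 280.0| = 4.63 Hz.

4.63 Hz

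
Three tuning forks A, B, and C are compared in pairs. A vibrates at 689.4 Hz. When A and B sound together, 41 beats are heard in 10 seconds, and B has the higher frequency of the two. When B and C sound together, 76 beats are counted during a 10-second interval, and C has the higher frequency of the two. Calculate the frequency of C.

701.1 Hz

A–B: Beat frequency = 41/10 = 4.1 Hz.
B is above A, so f_B = 689.4 + 4.1 = 693.5 Hz.
B–C: Beat frequency = 76/10 = 7.6 Hz.
C is above B, so f_C = 693.5 + 7.6 = 701.1 Hz.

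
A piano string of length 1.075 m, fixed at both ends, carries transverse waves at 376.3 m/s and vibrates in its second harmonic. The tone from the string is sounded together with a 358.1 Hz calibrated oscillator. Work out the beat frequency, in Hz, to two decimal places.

8.05 Hz

For a string fixed at both ends, f_n = n·v/(2L) = 2·376.3/(2·1.075) = 350.0465 Hz.
f_beat = |350.0465 − 358.1| = 8.05 Hz.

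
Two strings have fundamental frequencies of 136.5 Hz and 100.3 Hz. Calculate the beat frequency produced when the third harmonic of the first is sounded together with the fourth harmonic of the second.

8.3 Hz

Third harmonic of the first: 3·136.5 = 409.5 Hz.
Fourth harmonic of the second: 4·100.3 = 401.2 Hz.
f_beat = |409.5 − 401.2| = 8.3 Hz.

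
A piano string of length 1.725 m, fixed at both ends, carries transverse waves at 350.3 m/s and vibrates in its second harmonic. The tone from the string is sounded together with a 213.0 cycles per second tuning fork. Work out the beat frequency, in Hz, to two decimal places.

9.93 Hz

For a string fixed at both ends, f_n = n·v/(2L) = 2·350.3/(2·1.725) = 203.0725 Hz.
f_beat = |203.0725 − 213.0| = 9.93 Hz.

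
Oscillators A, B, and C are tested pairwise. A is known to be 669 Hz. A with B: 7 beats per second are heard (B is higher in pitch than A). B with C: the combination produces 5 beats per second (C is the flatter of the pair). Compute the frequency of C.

671 Hz

B is above A, so f_B = 669 + 7 = 676 Hz.
C is below B, so f_C = 676 − 5 = 671 Hz.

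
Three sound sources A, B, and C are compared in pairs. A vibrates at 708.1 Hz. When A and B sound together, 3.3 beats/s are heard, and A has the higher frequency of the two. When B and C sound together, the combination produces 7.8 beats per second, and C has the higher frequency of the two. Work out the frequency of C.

B is below A, so f_B = 708.1 − 3.3 = 704.8 Hz.
C is above B, so f_C = 704.8 + 7.8 = 712.6 Hz.

712.6 Hz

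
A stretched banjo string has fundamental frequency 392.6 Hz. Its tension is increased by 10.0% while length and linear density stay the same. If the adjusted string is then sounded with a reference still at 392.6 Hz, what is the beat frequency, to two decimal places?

19.16 Hz

For a string, f ∝ √T, so the new frequency is 392.6·√1.100 = 411.7624 Hz.
f_beat = |411.7624 − 392.6| = 19.16 Hz.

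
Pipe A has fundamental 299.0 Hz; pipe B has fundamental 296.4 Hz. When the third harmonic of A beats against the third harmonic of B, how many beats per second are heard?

7.8 Hz

Third harmonic of the first: 3·299.0 = 897.0 Hz.
Third harmonic of the second: 3·296.4 = 889.2 Hz.
f_beat = |897.0 − 889.2| = 7.8 Hz.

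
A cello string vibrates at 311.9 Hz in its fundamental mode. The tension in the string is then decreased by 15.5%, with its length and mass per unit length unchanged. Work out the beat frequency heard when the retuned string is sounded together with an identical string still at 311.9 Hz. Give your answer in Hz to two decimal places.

25.19 Hz

For a string, f ∝ √T, so the new frequency is 311.9·√0.845 = 286.7106 Hz.
f_beat = |286.7106 − 311.9| = 25.19 Hz.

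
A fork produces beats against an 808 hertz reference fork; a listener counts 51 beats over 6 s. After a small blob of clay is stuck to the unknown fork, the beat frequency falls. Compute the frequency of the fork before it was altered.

Beat frequency = 51/6 = 8.5 Hz.
|f − 808| = 8.5, so the fork was at either 799.5 Hz or 816.5 Hz.
Adding mass to a fork lowers its frequency; the adjustment lowers the fork's frequency.
The beat rate fell, so the adjustment moved the fork toward 808 Hz — it must have started above the reference.

816.5 Hz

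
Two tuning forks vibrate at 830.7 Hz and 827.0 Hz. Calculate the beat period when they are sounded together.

f_beat = |830.7 − 827.0| = 3.7 Hz.
Beat period T = 1 / f_beat = 1 / 3.7 s.

0.270 s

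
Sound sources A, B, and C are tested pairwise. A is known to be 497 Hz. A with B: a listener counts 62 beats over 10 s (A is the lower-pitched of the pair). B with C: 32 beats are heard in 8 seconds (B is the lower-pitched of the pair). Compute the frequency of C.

507.2 Hz

A–B: Beat frequency = 62/10 = 6.2 Hz.
B is above A, so f_B = 497 + 6.2 = 503.2 Hz.
B–C: Beat frequency = 32/8 = 4 Hz.
C is above B, so f_C = 503.2 + 4 = 507.2 Hz.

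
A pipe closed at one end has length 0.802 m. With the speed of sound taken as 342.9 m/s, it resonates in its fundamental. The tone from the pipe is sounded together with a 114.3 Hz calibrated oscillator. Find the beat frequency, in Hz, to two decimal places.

Closed pipe (odd harmonics): f_n = n·v/(4L) = 1·342.9/(4·0.802) = 106.8890 Hz.
f_beat = |106.8890 − 114.3| = 7.41 Hz.

7.41 Hz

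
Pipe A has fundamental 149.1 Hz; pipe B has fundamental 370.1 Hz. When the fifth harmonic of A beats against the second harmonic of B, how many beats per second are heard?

Fifth harmonic of the first: 5·149.1 = 745.5 Hz.
Second harmonic of the second: 2·370.1 = 740.2 Hz.
f_beat = |745.5 − 740.2| = 5.3 Hz.

5.3 Hz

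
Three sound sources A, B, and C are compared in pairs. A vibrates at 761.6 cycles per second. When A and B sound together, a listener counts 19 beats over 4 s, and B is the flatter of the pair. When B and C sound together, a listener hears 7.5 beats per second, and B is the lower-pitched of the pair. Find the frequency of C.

A–B: Beat frequency = 19/4 = 4.75 Hz.
B is below A, so f_B = 761.6 − 4.75 = 756.85 Hz.
C is above B, so f_C = 756.85 + 7.5 = 764.35 Hz.

764.35 Hz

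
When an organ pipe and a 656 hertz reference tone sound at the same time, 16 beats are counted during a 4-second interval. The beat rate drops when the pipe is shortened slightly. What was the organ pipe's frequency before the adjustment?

Beat frequency = 16/4 = 4 Hz.
|f − 656| = 4, so the organ pipe was at either 652 Hz or 660 Hz.
A shorter pipe has a higher fundamental; the adjustment raises the organ pipe's frequency.
The beat rate fell, so the adjustment moved the organ pipe toward 656 Hz — it must have started below the reference.

652 Hz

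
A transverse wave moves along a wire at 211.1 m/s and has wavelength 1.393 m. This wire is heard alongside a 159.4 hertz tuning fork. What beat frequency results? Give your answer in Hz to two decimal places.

Source frequency f = v/λ = 211.1/1.393 = 151.5434 Hz.
f_beat = |151.5434 − 159.4| = 7.86 Hz.

7.86 Hz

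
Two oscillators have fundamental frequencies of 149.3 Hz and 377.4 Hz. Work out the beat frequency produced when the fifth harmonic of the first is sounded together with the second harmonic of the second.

8.3 Hz

Fifth harmonic of the first: 5·149.3 = 746.5 Hz.
Second harmonic of the second: 2·377.4 = 754.8 Hz.
f_beat = |746.5 − 754.8| = 8.3 Hz.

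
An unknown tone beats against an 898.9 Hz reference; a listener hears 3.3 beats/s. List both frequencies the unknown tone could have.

|f − 898.9| = 3.3, so f = 898.9 ± 3.3.

895.6 Hz or 902.2 Hz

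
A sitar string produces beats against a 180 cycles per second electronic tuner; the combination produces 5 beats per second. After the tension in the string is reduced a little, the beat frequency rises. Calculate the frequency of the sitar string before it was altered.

|f − 180| = 5, so the sitar string was at either 175 Hz or 185 Hz.
Lower tension means lower frequency; the adjustment lowers the sitar string's frequency.
The beat rate rose, so the adjustment moved the sitar string further from 180 Hz — it was already below the reference.

175 Hz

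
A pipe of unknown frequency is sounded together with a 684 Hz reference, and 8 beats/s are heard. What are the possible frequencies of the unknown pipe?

676 Hz or 692 Hz

|f − 684| = 8, so f = 684 ± 8.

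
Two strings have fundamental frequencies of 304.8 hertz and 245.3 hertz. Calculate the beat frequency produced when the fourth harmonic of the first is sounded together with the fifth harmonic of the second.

7.3 Hz

Fourth harmonic of the first: 4·304.8 = 1219.2 Hz.
Fifth harmonic of the second: 5·245.3 = 1226.5 Hz.
f_beat = |1219.2 − 1226.5| = 7.3 Hz.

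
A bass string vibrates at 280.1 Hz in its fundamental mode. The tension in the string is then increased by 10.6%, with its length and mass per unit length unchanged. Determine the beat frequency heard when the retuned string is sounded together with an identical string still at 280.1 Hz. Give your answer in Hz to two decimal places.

14.47 Hz

For a string, f ∝ √T, so the new frequency is 280.1·√1.106 = 294.5715 Hz.
f_beat = |294.5715 − 280.1| = 14.47 Hz.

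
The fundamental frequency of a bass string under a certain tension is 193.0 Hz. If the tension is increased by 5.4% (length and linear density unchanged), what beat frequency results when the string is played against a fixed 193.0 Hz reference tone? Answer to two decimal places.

5.14 Hz

For a string, f ∝ √T, so the new frequency is 193.0·√1.054 = 198.1425 Hz.
f_beat = |198.1425 − 193.0| = 5.14 Hz.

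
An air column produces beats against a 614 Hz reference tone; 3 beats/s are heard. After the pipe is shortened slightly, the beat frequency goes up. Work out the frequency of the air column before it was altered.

617 Hz

|f − 614| = 3, so the air column was at either 611 Hz or 617 Hz.
A shorter pipe has a higher fundamental; the adjustment raises the air column's frequency.
The beat rate rose, so the adjustment moved the air column further from 614 Hz — it was already above the reference.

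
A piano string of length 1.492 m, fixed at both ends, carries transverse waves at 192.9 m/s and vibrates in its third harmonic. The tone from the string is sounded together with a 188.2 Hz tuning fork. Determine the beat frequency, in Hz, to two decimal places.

For a string fixed at both ends, f_n = n·v/(2L) = 3·192.9/(2·1.492) = 193.9343 Hz.
f_beat = |193.9343 − 188.2| = 5.73 Hz.

5.73 Hz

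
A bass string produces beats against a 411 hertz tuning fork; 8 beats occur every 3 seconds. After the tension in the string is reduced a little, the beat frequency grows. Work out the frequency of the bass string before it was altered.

Beat frequency = 8/3 = 2.6667 Hz.
|f − 411| = 2.6667, so the bass string was at either 408.3333 Hz or 413.6667 Hz.
Lower tension means lower frequency; the adjustment lowers the bass string's frequency.
The beat rate rose, so the adjustment moved the bass string further from 411 Hz — it was already below the reference.

408.3333 Hz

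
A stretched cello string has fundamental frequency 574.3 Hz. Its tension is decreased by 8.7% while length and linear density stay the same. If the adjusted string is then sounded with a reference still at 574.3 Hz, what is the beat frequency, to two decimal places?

25.55 Hz

For a string, f ∝ √T, so the new frequency is 574.3·√0.913 = 548.7496 Hz.
f_beat = |548.7496 − 574.3| = 25.55 Hz.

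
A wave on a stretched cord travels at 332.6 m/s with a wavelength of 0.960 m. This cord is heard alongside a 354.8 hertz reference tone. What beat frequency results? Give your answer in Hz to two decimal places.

8.34 Hz

Source frequency f = v/λ = 332.6/0.960 = 346.4583 Hz.
f_beat = |346.4583 − 354.8| = 8.34 Hz.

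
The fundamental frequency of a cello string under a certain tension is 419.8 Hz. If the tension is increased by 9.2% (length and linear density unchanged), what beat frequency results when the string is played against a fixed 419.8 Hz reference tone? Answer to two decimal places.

For a string, f ∝ √T, so the new frequency is 419.8·√1.092 = 438.6860 Hz.
f_beat = |438.6860 − 419.8| = 18.89 Hz.

18.89 Hz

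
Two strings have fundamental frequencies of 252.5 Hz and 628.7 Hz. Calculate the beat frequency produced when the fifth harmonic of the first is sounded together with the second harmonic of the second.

Fifth harmonic of the first: 5·252.5 = 1262.5 Hz.
Second harmonic of the second: 2·628.7 = 1257.4 Hz.
f_beat = |1262.5 − 1257.4| = 5.1 Hz.

5.1 Hz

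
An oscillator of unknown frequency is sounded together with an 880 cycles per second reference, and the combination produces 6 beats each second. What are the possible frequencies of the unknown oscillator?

|f − 880| = 6, so f = 880 ± 6.

874 Hz or 886 Hz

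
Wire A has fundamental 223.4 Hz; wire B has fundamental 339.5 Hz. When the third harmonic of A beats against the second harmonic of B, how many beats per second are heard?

8.8 Hz

Third harmonic of the first: 3·223.4 = 670.2 Hz.
Second harmonic of the second: 2·339.5 = 679.0 Hz.
f_beat = |670.2 − 679.0| = 8.8 Hz.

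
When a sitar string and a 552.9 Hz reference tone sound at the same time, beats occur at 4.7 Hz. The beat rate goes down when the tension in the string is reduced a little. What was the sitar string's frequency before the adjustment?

|f − 552.9| = 4.7, so the sitar string was at either 548.2 Hz or 557.6 Hz.
Lower tension means lower frequency; the adjustment lowers the sitar string's frequency.
The beat rate fell, so the adjustment moved the sitar string toward 552.9 Hz — it must have started above the reference.

557.6 Hz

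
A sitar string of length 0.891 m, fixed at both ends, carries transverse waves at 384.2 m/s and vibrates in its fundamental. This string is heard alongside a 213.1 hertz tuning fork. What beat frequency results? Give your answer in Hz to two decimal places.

For a string fixed at both ends, f_n = n·v/(2L) = 1·384.2/(2·0.891) = 215.6004 Hz.
f_beat = |215.6004 − 213.1| = 2.50 Hz.

2.50 Hz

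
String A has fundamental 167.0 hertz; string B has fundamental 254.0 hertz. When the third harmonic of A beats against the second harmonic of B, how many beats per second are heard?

Third harmonic of the first: 3·167.0 = 501.0 Hz.
Second harmonic of the second: 2·254.0 = 508.0 Hz.
f_beat = |501.0 − 508.0| = 7.0 Hz.

7.0 Hz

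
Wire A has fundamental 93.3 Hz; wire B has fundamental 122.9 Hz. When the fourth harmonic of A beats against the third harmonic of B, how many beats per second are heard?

Fourth harmonic of the first: 4·93.3 = 373.2 Hz.
Third harmonic of the second: 3·122.9 = 368.7 Hz.
f_beat = |373.2 − 368.7| = 4.5 Hz.

4.5 Hz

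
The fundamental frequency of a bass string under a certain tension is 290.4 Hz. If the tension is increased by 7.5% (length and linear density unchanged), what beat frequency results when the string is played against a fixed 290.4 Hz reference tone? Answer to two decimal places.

10.69 Hz

For a string, f ∝ √T, so the new frequency is 290.4·√1.075 = 301.0931 Hz.
f_beat = |301.0931 − 290.4| = 10.69 Hz.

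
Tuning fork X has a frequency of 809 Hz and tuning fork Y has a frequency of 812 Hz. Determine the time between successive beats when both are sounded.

0.333 s

f_beat = |809 − 812| = 3 Hz.
Beat period T = 1 / f_beat = 1 / 3 s.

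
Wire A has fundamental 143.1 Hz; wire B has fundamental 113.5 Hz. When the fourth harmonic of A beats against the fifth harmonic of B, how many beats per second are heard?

4.9 Hz

Fourth harmonic of the first: 4·143.1 = 572.4 Hz.
Fifth harmonic of the second: 5·113.5 = 567.5 Hz.
f_beat = |572.4 − 567.5| = 4.9 Hz.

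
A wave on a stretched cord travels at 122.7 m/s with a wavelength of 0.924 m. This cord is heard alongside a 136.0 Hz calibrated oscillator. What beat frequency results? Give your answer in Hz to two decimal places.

Source frequency f = v/λ = 122.7/0.924 = 132.7922 Hz.
f_beat = |132.7922 − 136.0| = 3.21 Hz.

3.21 Hz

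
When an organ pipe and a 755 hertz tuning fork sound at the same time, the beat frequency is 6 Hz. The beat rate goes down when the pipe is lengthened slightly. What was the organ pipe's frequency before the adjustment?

|f − 755| = 6, so the organ pipe was at either 749 Hz or 761 Hz.
A longer pipe has a lower fundamental; the adjustment lowers the organ pipe's frequency.
The beat rate fell, so the adjustment moved the organ pipe toward 755 Hz — it must have started above the reference.

761 Hz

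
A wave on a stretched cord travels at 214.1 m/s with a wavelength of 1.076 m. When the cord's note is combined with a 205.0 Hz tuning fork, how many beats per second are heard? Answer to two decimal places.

6.02 Hz

Source frequency f = v/λ = 214.1/1.076 = 198.9777 Hz.
f_beat = |198.9777 − 205.0| = 6.02 Hz.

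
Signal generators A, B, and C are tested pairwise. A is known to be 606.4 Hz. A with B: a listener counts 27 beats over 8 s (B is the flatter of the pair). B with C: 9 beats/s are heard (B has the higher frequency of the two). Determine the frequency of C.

A–B: Beat frequency = 27/8 = 3.375 Hz.
B is below A, so f_B = 606.4 − 3.375 = 603.025 Hz.
C is below B, so f_C = 603.025 − 9 = 594.025 Hz.

594.025 Hz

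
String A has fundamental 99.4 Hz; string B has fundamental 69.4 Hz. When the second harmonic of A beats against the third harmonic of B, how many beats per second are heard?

Second harmonic of the first: 2·99.4 = 198.8 Hz.
Third harmonic of the second: 3·69.4 = 208.2 Hz.
f_beat = |198.8 − 208.2| = 9.4 Hz.

9.4 Hz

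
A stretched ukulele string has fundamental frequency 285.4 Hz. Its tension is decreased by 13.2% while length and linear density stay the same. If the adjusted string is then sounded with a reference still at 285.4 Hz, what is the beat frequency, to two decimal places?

For a string, f ∝ √T, so the new frequency is 285.4·√0.868 = 265.8972 Hz.
f_beat = |265.8972 − 285.4| = 19.50 Hz.

19.50 Hz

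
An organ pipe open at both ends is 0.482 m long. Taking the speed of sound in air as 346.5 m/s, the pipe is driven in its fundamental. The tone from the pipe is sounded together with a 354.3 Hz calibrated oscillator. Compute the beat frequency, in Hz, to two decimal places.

Open pipe: f_n = n·v/(2L) = 1·346.5/(2·0.482) = 359.4398 Hz.
f_beat = |359.4398 − 354.3| = 5.14 Hz.

5.14 Hz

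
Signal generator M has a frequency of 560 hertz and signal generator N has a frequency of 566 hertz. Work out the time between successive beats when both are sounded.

f_beat = |560 − 566| = 6 Hz.
Beat period T = 1 / f_beat = 1 / 6 s.

0.167 s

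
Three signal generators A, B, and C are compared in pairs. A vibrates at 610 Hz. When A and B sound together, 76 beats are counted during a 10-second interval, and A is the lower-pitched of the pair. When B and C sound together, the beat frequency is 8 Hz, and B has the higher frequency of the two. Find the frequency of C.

A–B: Beat frequency = 76/10 = 7.6 Hz.
B is above A, so f_B = 610 + 7.6 = 617.6 Hz.
C is below B, so f_C = 617.6 − 8 = 609.6 Hz.

609.6 Hz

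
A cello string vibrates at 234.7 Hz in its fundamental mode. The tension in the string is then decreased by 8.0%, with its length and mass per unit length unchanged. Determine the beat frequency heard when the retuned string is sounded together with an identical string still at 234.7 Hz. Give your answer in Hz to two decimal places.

9.58 Hz

For a string, f ∝ √T, so the new frequency is 234.7·√0.920 = 225.1163 Hz.
f_beat = |225.1163 − 234.7| = 9.58 Hz.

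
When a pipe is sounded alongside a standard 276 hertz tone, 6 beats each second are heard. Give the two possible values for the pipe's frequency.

|f − 276| = 6, so f = 276 ± 6.

270 Hz or 282 Hz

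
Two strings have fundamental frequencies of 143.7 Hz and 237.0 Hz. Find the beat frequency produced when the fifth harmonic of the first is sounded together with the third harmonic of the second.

Fifth harmonic of the first: 5·143.7 = 718.5 Hz.
Third harmonic of the second: 3·237.0 = 711.0 Hz.
f_beat = |718.5 − 711.0| = 7.5 Hz.

7.5 Hz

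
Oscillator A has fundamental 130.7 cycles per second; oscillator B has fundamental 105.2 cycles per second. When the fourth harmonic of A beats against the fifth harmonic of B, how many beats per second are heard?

3.2 Hz

Fourth harmonic of the first: 4·130.7 = 522.8 Hz.
Fifth harmonic of the second: 5·105.2 = 526.0 Hz.
f_beat = |522.8 − 526.0| = 3.2 Hz.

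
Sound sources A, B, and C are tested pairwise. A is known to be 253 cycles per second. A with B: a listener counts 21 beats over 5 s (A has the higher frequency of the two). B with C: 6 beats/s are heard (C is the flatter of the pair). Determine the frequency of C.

242.8 Hz

A–B: Beat frequency = 21/5 = 4.2 Hz.
B is below A, so f_B = 253 − 4.2 = 248.8 Hz.
C is below B, so f_C = 248.8 − 6 = 242.8 Hz.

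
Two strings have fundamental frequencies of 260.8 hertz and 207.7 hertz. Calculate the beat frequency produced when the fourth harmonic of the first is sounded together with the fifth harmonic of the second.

4.7 Hz

Fourth harmonic of the first: 4·260.8 = 1043.2 Hz.
Fifth harmonic of the second: 5·207.7 = 1038.5 Hz.
f_beat = |1043.2 − 1038.5| = 4.7 Hz.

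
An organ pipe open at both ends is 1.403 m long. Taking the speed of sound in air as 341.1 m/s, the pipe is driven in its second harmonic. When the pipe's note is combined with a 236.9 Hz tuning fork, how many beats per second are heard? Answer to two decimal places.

6.22 Hz

Open pipe: f_n = n·v/(2L) = 2·341.1/(2·1.403) = 243.1219 Hz.
f_beat = |243.1219 − 236.9| = 6.22 Hz.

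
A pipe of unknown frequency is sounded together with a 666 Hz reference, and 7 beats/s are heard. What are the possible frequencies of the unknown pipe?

|f − 666| = 7, so f = 666 ± 7.

659 Hz or 673 Hz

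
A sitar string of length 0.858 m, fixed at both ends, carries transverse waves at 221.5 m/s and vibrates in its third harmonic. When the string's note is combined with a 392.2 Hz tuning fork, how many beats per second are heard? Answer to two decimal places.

4.96 Hz

For a string fixed at both ends, f_n = n·v/(2L) = 3·221.5/(2·0.858) = 387.2378 Hz.
f_beat = |387.2378 − 392.2| = 4.96 Hz.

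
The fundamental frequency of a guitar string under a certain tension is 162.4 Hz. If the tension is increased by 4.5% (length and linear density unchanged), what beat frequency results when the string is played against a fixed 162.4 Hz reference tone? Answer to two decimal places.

For a string, f ∝ √T, so the new frequency is 162.4·√1.045 = 166.0138 Hz.
f_beat = |166.0138 − 162.4| = 3.61 Hz.

3.61 Hz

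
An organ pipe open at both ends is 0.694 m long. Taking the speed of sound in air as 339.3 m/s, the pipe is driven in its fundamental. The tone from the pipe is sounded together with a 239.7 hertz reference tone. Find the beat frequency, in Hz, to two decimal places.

4.75 Hz

Open pipe: f_n = n·v/(2L) = 1·339.3/(2·0.694) = 244.4524 Hz.
f_beat = |244.4524 − 239.7| = 4.75 Hz.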